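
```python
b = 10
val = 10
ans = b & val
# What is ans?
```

Answer: 10

Derivation:
Trace (tracking ans):
b = 10  # -> b = 10
val = 10  # -> val = 10
ans = b & val  # -> ans = 10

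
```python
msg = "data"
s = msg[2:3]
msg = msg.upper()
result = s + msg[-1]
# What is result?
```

Answer: 'tA'

Derivation:
Trace (tracking result):
msg = 'data'  # -> msg = 'data'
s = msg[2:3]  # -> s = 't'
msg = msg.upper()  # -> msg = 'DATA'
result = s + msg[-1]  # -> result = 'tA'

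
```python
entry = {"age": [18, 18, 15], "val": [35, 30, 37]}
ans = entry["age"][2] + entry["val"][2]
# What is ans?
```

Trace (tracking ans):
entry = {'age': [18, 18, 15], 'val': [35, 30, 37]}  # -> entry = {'age': [18, 18, 15], 'val': [35, 30, 37]}
ans = entry['age'][2] + entry['val'][2]  # -> ans = 52

Answer: 52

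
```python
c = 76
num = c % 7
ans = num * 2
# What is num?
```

Answer: 6

Derivation:
Trace (tracking num):
c = 76  # -> c = 76
num = c % 7  # -> num = 6
ans = num * 2  # -> ans = 12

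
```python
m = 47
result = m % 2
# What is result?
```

Answer: 1

Derivation:
Trace (tracking result):
m = 47  # -> m = 47
result = m % 2  # -> result = 1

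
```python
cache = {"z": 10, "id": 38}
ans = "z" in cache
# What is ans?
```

Trace (tracking ans):
cache = {'z': 10, 'id': 38}  # -> cache = {'z': 10, 'id': 38}
ans = 'z' in cache  # -> ans = True

Answer: True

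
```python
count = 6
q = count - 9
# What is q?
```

Trace (tracking q):
count = 6  # -> count = 6
q = count - 9  # -> q = -3

Answer: -3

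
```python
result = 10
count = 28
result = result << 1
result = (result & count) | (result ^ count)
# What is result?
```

Answer: 28

Derivation:
Trace (tracking result):
result = 10  # -> result = 10
count = 28  # -> count = 28
result = result << 1  # -> result = 20
result = result & count | result ^ count  # -> result = 28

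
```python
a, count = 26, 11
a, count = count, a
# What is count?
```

Trace (tracking count):
a, count = (26, 11)  # -> a = 26, count = 11
a, count = (count, a)  # -> a = 11, count = 26

Answer: 26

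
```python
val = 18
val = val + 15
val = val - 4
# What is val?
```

Answer: 29

Derivation:
Trace (tracking val):
val = 18  # -> val = 18
val = val + 15  # -> val = 33
val = val - 4  # -> val = 29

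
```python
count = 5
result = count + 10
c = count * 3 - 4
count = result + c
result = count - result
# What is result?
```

Trace (tracking result):
count = 5  # -> count = 5
result = count + 10  # -> result = 15
c = count * 3 - 4  # -> c = 11
count = result + c  # -> count = 26
result = count - result  # -> result = 11

Answer: 11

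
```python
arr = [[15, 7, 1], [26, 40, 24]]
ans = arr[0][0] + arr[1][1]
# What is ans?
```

Trace (tracking ans):
arr = [[15, 7, 1], [26, 40, 24]]  # -> arr = [[15, 7, 1], [26, 40, 24]]
ans = arr[0][0] + arr[1][1]  # -> ans = 55

Answer: 55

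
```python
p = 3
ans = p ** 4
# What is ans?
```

Trace (tracking ans):
p = 3  # -> p = 3
ans = p ** 4  # -> ans = 81

Answer: 81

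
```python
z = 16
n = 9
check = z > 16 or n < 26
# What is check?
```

Answer: True

Derivation:
Trace (tracking check):
z = 16  # -> z = 16
n = 9  # -> n = 9
check = z > 16 or n < 26  # -> check = True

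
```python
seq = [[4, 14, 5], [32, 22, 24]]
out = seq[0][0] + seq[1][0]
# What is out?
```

Answer: 36

Derivation:
Trace (tracking out):
seq = [[4, 14, 5], [32, 22, 24]]  # -> seq = [[4, 14, 5], [32, 22, 24]]
out = seq[0][0] + seq[1][0]  # -> out = 36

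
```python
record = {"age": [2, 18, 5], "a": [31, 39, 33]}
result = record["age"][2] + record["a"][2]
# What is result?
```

Trace (tracking result):
record = {'age': [2, 18, 5], 'a': [31, 39, 33]}  # -> record = {'age': [2, 18, 5], 'a': [31, 39, 33]}
result = record['age'][2] + record['a'][2]  # -> result = 38

Answer: 38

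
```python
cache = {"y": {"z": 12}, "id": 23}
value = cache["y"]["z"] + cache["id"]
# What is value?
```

Trace (tracking value):
cache = {'y': {'z': 12}, 'id': 23}  # -> cache = {'y': {'z': 12}, 'id': 23}
value = cache['y']['z'] + cache['id']  # -> value = 35

Answer: 35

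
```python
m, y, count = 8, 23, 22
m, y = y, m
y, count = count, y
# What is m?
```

Trace (tracking m):
m, y, count = (8, 23, 22)  # -> m = 8, y = 23, count = 22
m, y = (y, m)  # -> m = 23, y = 8
y, count = (count, y)  # -> y = 22, count = 8

Answer: 23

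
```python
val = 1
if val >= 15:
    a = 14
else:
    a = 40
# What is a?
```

Answer: 40

Derivation:
Trace (tracking a):
val = 1  # -> val = 1
if val >= 15:  # condition is False
else:
    a = 40  # -> a = 40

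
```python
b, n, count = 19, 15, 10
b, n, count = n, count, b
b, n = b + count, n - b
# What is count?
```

Trace (tracking count):
b, n, count = (19, 15, 10)  # -> b = 19, n = 15, count = 10
b, n, count = (n, count, b)  # -> b = 15, n = 10, count = 19
b, n = (b + count, n - b)  # -> b = 34, n = -5

Answer: 19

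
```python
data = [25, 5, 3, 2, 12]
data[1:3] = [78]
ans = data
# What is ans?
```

Answer: [25, 78, 2, 12]

Derivation:
Trace (tracking ans):
data = [25, 5, 3, 2, 12]  # -> data = [25, 5, 3, 2, 12]
data[1:3] = [78]  # -> data = [25, 78, 2, 12]
ans = data  # -> ans = [25, 78, 2, 12]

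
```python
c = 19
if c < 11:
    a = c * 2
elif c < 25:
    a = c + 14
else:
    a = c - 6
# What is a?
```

Answer: 33

Derivation:
Trace (tracking a):
c = 19  # -> c = 19
if c < 11:  # condition is False
elif c < 25:  # condition is True
    a = c + 14  # -> a = 33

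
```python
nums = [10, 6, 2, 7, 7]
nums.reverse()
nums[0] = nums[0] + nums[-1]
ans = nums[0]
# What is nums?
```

Trace (tracking nums):
nums = [10, 6, 2, 7, 7]  # -> nums = [10, 6, 2, 7, 7]
nums.reverse()  # -> nums = [7, 7, 2, 6, 10]
nums[0] = nums[0] + nums[-1]  # -> nums = [17, 7, 2, 6, 10]
ans = nums[0]  # -> ans = 17

Answer: [17, 7, 2, 6, 10]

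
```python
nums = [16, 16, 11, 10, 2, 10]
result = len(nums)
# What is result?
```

Trace (tracking result):
nums = [16, 16, 11, 10, 2, 10]  # -> nums = [16, 16, 11, 10, 2, 10]
result = len(nums)  # -> result = 6

Answer: 6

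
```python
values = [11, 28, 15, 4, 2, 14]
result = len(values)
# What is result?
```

Trace (tracking result):
values = [11, 28, 15, 4, 2, 14]  # -> values = [11, 28, 15, 4, 2, 14]
result = len(values)  # -> result = 6

Answer: 6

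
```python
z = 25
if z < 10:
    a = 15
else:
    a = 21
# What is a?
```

Trace (tracking a):
z = 25  # -> z = 25
if z < 10:  # condition is False
else:
    a = 21  # -> a = 21

Answer: 21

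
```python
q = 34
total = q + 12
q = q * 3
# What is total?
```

Trace (tracking total):
q = 34  # -> q = 34
total = q + 12  # -> total = 46
q = q * 3  # -> q = 102

Answer: 46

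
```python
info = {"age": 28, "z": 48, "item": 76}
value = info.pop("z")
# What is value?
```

Answer: 48

Derivation:
Trace (tracking value):
info = {'age': 28, 'z': 48, 'item': 76}  # -> info = {'age': 28, 'z': 48, 'item': 76}
value = info.pop('z')  # -> value = 48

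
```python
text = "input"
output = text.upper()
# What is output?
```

Answer: 'INPUT'

Derivation:
Trace (tracking output):
text = 'input'  # -> text = 'input'
output = text.upper()  # -> output = 'INPUT'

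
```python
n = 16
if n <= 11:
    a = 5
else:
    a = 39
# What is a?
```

Answer: 39

Derivation:
Trace (tracking a):
n = 16  # -> n = 16
if n <= 11:  # condition is False
else:
    a = 39  # -> a = 39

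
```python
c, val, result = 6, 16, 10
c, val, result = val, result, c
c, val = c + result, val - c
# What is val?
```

Answer: -6

Derivation:
Trace (tracking val):
c, val, result = (6, 16, 10)  # -> c = 6, val = 16, result = 10
c, val, result = (val, result, c)  # -> c = 16, val = 10, result = 6
c, val = (c + result, val - c)  # -> c = 22, val = -6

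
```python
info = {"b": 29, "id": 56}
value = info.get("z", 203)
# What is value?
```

Trace (tracking value):
info = {'b': 29, 'id': 56}  # -> info = {'b': 29, 'id': 56}
value = info.get('z', 203)  # -> value = 203

Answer: 203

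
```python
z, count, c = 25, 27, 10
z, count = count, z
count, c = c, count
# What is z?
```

Trace (tracking z):
z, count, c = (25, 27, 10)  # -> z = 25, count = 27, c = 10
z, count = (count, z)  # -> z = 27, count = 25
count, c = (c, count)  # -> count = 10, c = 25

Answer: 27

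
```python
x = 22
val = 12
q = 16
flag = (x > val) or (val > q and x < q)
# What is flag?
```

Answer: True

Derivation:
Trace (tracking flag):
x = 22  # -> x = 22
val = 12  # -> val = 12
q = 16  # -> q = 16
flag = x > val or (val > q and x < q)  # -> flag = True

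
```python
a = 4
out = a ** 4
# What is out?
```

Trace (tracking out):
a = 4  # -> a = 4
out = a ** 4  # -> out = 256

Answer: 256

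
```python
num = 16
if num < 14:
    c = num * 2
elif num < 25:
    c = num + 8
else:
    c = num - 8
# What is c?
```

Trace (tracking c):
num = 16  # -> num = 16
if num < 14:  # condition is False
elif num < 25:  # condition is True
    c = num + 8  # -> c = 24

Answer: 24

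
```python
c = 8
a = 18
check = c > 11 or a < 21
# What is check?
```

Trace (tracking check):
c = 8  # -> c = 8
a = 18  # -> a = 18
check = c > 11 or a < 21  # -> check = True

Answer: True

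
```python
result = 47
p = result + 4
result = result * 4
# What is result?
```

Answer: 188

Derivation:
Trace (tracking result):
result = 47  # -> result = 47
p = result + 4  # -> p = 51
result = result * 4  # -> result = 188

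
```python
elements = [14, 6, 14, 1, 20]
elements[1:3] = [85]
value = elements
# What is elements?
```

Trace (tracking elements):
elements = [14, 6, 14, 1, 20]  # -> elements = [14, 6, 14, 1, 20]
elements[1:3] = [85]  # -> elements = [14, 85, 1, 20]
value = elements  # -> value = [14, 85, 1, 20]

Answer: [14, 85, 1, 20]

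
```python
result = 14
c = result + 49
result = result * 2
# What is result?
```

Answer: 28

Derivation:
Trace (tracking result):
result = 14  # -> result = 14
c = result + 49  # -> c = 63
result = result * 2  # -> result = 28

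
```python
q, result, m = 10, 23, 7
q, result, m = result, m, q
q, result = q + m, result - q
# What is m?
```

Trace (tracking m):
q, result, m = (10, 23, 7)  # -> q = 10, result = 23, m = 7
q, result, m = (result, m, q)  # -> q = 23, result = 7, m = 10
q, result = (q + m, result - q)  # -> q = 33, result = -16

Answer: 10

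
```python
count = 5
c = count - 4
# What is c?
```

Trace (tracking c):
count = 5  # -> count = 5
c = count - 4  # -> c = 1

Answer: 1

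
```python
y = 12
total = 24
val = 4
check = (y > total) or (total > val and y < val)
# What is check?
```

Trace (tracking check):
y = 12  # -> y = 12
total = 24  # -> total = 24
val = 4  # -> val = 4
check = y > total or (total > val and y < val)  # -> check = False

Answer: False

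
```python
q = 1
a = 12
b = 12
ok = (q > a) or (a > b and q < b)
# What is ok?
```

Trace (tracking ok):
q = 1  # -> q = 1
a = 12  # -> a = 12
b = 12  # -> b = 12
ok = q > a or (a > b and q < b)  # -> ok = False

Answer: False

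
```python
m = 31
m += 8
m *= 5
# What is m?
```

Answer: 195

Derivation:
Trace (tracking m):
m = 31  # -> m = 31
m += 8  # -> m = 39
m *= 5  # -> m = 195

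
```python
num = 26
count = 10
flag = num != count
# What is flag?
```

Answer: True

Derivation:
Trace (tracking flag):
num = 26  # -> num = 26
count = 10  # -> count = 10
flag = num != count  # -> flag = True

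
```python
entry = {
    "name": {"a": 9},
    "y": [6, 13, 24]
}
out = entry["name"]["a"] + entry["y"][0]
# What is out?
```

Trace (tracking out):
entry = {'name': {'a': 9}, 'y': [6, 13, 24]}  # -> entry = {'name': {'a': 9}, 'y': [6, 13, 24]}
out = entry['name']['a'] + entry['y'][0]  # -> out = 15

Answer: 15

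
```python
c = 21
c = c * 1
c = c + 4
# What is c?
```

Answer: 25

Derivation:
Trace (tracking c):
c = 21  # -> c = 21
c = c * 1  # -> c = 21
c = c + 4  # -> c = 25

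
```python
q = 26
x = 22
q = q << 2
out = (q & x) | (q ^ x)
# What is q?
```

Answer: 104

Derivation:
Trace (tracking q):
q = 26  # -> q = 26
x = 22  # -> x = 22
q = q << 2  # -> q = 104
out = q & x | q ^ x  # -> out = 126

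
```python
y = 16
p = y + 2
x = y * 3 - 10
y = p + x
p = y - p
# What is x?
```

Trace (tracking x):
y = 16  # -> y = 16
p = y + 2  # -> p = 18
x = y * 3 - 10  # -> x = 38
y = p + x  # -> y = 56
p = y - p  # -> p = 38

Answer: 38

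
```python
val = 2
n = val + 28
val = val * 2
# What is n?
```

Trace (tracking n):
val = 2  # -> val = 2
n = val + 28  # -> n = 30
val = val * 2  # -> val = 4

Answer: 30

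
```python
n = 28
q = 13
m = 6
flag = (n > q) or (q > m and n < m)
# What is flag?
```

Answer: True

Derivation:
Trace (tracking flag):
n = 28  # -> n = 28
q = 13  # -> q = 13
m = 6  # -> m = 6
flag = n > q or (q > m and n < m)  # -> flag = True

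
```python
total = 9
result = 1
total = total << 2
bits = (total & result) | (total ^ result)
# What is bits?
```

Answer: 37

Derivation:
Trace (tracking bits):
total = 9  # -> total = 9
result = 1  # -> result = 1
total = total << 2  # -> total = 36
bits = total & result | total ^ result  # -> bits = 37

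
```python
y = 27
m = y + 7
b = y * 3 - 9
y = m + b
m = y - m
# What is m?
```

Answer: 72

Derivation:
Trace (tracking m):
y = 27  # -> y = 27
m = y + 7  # -> m = 34
b = y * 3 - 9  # -> b = 72
y = m + b  # -> y = 106
m = y - m  # -> m = 72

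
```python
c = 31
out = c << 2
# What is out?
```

Trace (tracking out):
c = 31  # -> c = 31
out = c << 2  # -> out = 124

Answer: 124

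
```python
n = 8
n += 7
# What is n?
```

Trace (tracking n):
n = 8  # -> n = 8
n += 7  # -> n = 15

Answer: 15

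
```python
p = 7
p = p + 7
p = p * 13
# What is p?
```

Trace (tracking p):
p = 7  # -> p = 7
p = p + 7  # -> p = 14
p = p * 13  # -> p = 182

Answer: 182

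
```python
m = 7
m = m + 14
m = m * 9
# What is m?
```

Trace (tracking m):
m = 7  # -> m = 7
m = m + 14  # -> m = 21
m = m * 9  # -> m = 189

Answer: 189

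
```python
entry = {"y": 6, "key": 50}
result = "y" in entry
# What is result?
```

Answer: True

Derivation:
Trace (tracking result):
entry = {'y': 6, 'key': 50}  # -> entry = {'y': 6, 'key': 50}
result = 'y' in entry  # -> result = True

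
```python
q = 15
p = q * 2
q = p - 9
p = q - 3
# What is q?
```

Answer: 21

Derivation:
Trace (tracking q):
q = 15  # -> q = 15
p = q * 2  # -> p = 30
q = p - 9  # -> q = 21
p = q - 3  # -> p = 18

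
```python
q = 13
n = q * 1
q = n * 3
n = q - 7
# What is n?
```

Trace (tracking n):
q = 13  # -> q = 13
n = q * 1  # -> n = 13
q = n * 3  # -> q = 39
n = q - 7  # -> n = 32

Answer: 32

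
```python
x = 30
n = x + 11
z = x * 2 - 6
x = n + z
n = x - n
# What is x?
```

Trace (tracking x):
x = 30  # -> x = 30
n = x + 11  # -> n = 41
z = x * 2 - 6  # -> z = 54
x = n + z  # -> x = 95
n = x - n  # -> n = 54

Answer: 95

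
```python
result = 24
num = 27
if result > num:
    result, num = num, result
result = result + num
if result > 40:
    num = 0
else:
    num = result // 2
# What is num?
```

Trace (tracking num):
result = 24  # -> result = 24
num = 27  # -> num = 27
if result > num:  # condition is False
result = result + num  # -> result = 51
if result > 40:  # condition is True
    num = 0  # -> num = 0

Answer: 0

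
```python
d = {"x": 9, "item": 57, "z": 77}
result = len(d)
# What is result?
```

Trace (tracking result):
d = {'x': 9, 'item': 57, 'z': 77}  # -> d = {'x': 9, 'item': 57, 'z': 77}
result = len(d)  # -> result = 3

Answer: 3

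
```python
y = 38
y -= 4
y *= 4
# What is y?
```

Answer: 136

Derivation:
Trace (tracking y):
y = 38  # -> y = 38
y -= 4  # -> y = 34
y *= 4  # -> y = 136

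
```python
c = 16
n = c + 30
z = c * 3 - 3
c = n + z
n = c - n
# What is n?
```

Trace (tracking n):
c = 16  # -> c = 16
n = c + 30  # -> n = 46
z = c * 3 - 3  # -> z = 45
c = n + z  # -> c = 91
n = c - n  # -> n = 45

Answer: 45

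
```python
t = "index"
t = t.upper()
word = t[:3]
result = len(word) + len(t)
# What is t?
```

Answer: 'INDEX'

Derivation:
Trace (tracking t):
t = 'index'  # -> t = 'index'
t = t.upper()  # -> t = 'INDEX'
word = t[:3]  # -> word = 'IND'
result = len(word) + len(t)  # -> result = 8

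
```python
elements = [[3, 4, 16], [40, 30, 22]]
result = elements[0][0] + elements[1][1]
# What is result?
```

Trace (tracking result):
elements = [[3, 4, 16], [40, 30, 22]]  # -> elements = [[3, 4, 16], [40, 30, 22]]
result = elements[0][0] + elements[1][1]  # -> result = 33

Answer: 33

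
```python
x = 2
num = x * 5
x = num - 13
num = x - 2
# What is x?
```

Trace (tracking x):
x = 2  # -> x = 2
num = x * 5  # -> num = 10
x = num - 13  # -> x = -3
num = x - 2  # -> num = -5

Answer: -3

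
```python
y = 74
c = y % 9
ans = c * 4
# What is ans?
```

Answer: 8

Derivation:
Trace (tracking ans):
y = 74  # -> y = 74
c = y % 9  # -> c = 2
ans = c * 4  # -> ans = 8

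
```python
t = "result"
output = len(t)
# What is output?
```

Trace (tracking output):
t = 'result'  # -> t = 'result'
output = len(t)  # -> output = 6

Answer: 6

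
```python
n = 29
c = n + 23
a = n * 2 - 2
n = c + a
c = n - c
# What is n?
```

Trace (tracking n):
n = 29  # -> n = 29
c = n + 23  # -> c = 52
a = n * 2 - 2  # -> a = 56
n = c + a  # -> n = 108
c = n - c  # -> c = 56

Answer: 108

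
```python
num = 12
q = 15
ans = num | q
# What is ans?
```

Answer: 15

Derivation:
Trace (tracking ans):
num = 12  # -> num = 12
q = 15  # -> q = 15
ans = num | q  # -> ans = 15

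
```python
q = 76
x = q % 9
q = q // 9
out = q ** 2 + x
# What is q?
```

Answer: 8

Derivation:
Trace (tracking q):
q = 76  # -> q = 76
x = q % 9  # -> x = 4
q = q // 9  # -> q = 8
out = q ** 2 + x  # -> out = 68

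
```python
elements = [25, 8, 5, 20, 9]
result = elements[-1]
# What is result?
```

Trace (tracking result):
elements = [25, 8, 5, 20, 9]  # -> elements = [25, 8, 5, 20, 9]
result = elements[-1]  # -> result = 9

Answer: 9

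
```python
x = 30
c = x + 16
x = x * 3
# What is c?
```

Answer: 46

Derivation:
Trace (tracking c):
x = 30  # -> x = 30
c = x + 16  # -> c = 46
x = x * 3  # -> x = 90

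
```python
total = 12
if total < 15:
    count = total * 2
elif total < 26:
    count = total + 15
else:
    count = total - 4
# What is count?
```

Answer: 24

Derivation:
Trace (tracking count):
total = 12  # -> total = 12
if total < 15:  # condition is True
    count = total * 2  # -> count = 24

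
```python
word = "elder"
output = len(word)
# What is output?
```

Answer: 5

Derivation:
Trace (tracking output):
word = 'elder'  # -> word = 'elder'
output = len(word)  # -> output = 5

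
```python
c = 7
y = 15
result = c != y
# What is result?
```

Answer: True

Derivation:
Trace (tracking result):
c = 7  # -> c = 7
y = 15  # -> y = 15
result = c != y  # -> result = True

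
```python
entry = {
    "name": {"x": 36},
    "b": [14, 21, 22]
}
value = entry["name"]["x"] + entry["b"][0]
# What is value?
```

Answer: 50

Derivation:
Trace (tracking value):
entry = {'name': {'x': 36}, 'b': [14, 21, 22]}  # -> entry = {'name': {'x': 36}, 'b': [14, 21, 22]}
value = entry['name']['x'] + entry['b'][0]  # -> value = 50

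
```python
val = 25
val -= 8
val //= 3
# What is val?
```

Answer: 5

Derivation:
Trace (tracking val):
val = 25  # -> val = 25
val -= 8  # -> val = 17
val //= 3  # -> val = 5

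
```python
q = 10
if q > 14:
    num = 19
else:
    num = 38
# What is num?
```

Trace (tracking num):
q = 10  # -> q = 10
if q > 14:  # condition is False
else:
    num = 38  # -> num = 38

Answer: 38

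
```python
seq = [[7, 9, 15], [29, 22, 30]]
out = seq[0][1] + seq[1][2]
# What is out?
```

Trace (tracking out):
seq = [[7, 9, 15], [29, 22, 30]]  # -> seq = [[7, 9, 15], [29, 22, 30]]
out = seq[0][1] + seq[1][2]  # -> out = 39

Answer: 39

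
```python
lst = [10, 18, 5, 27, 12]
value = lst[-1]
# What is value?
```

Trace (tracking value):
lst = [10, 18, 5, 27, 12]  # -> lst = [10, 18, 5, 27, 12]
value = lst[-1]  # -> value = 12

Answer: 12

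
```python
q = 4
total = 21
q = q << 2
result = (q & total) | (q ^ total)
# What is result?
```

Answer: 21

Derivation:
Trace (tracking result):
q = 4  # -> q = 4
total = 21  # -> total = 21
q = q << 2  # -> q = 16
result = q & total | q ^ total  # -> result = 21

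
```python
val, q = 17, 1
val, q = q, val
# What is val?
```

Answer: 1

Derivation:
Trace (tracking val):
val, q = (17, 1)  # -> val = 17, q = 1
val, q = (q, val)  # -> val = 1, q = 17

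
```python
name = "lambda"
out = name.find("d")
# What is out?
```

Answer: 4

Derivation:
Trace (tracking out):
name = 'lambda'  # -> name = 'lambda'
out = name.find('d')  # -> out = 4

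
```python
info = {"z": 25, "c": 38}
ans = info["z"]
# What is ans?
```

Answer: 25

Derivation:
Trace (tracking ans):
info = {'z': 25, 'c': 38}  # -> info = {'z': 25, 'c': 38}
ans = info['z']  # -> ans = 25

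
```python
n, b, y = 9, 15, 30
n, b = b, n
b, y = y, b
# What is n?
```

Trace (tracking n):
n, b, y = (9, 15, 30)  # -> n = 9, b = 15, y = 30
n, b = (b, n)  # -> n = 15, b = 9
b, y = (y, b)  # -> b = 30, y = 9

Answer: 15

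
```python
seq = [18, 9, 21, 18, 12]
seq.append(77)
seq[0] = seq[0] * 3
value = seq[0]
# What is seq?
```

Answer: [54, 9, 21, 18, 12, 77]

Derivation:
Trace (tracking seq):
seq = [18, 9, 21, 18, 12]  # -> seq = [18, 9, 21, 18, 12]
seq.append(77)  # -> seq = [18, 9, 21, 18, 12, 77]
seq[0] = seq[0] * 3  # -> seq = [54, 9, 21, 18, 12, 77]
value = seq[0]  # -> value = 54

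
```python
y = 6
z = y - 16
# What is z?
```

Trace (tracking z):
y = 6  # -> y = 6
z = y - 16  # -> z = -10

Answer: -10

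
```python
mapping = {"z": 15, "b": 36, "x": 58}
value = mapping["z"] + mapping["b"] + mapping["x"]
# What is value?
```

Trace (tracking value):
mapping = {'z': 15, 'b': 36, 'x': 58}  # -> mapping = {'z': 15, 'b': 36, 'x': 58}
value = mapping['z'] + mapping['b'] + mapping['x']  # -> value = 109

Answer: 109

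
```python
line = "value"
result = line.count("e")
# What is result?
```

Trace (tracking result):
line = 'value'  # -> line = 'value'
result = line.count('e')  # -> result = 1

Answer: 1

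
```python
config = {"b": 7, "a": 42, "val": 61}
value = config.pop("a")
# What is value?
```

Trace (tracking value):
config = {'b': 7, 'a': 42, 'val': 61}  # -> config = {'b': 7, 'a': 42, 'val': 61}
value = config.pop('a')  # -> value = 42

Answer: 42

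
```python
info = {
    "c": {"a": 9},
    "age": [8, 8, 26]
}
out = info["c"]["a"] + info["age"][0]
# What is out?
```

Answer: 17

Derivation:
Trace (tracking out):
info = {'c': {'a': 9}, 'age': [8, 8, 26]}  # -> info = {'c': {'a': 9}, 'age': [8, 8, 26]}
out = info['c']['a'] + info['age'][0]  # -> out = 17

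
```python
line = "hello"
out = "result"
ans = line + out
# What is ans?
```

Trace (tracking ans):
line = 'hello'  # -> line = 'hello'
out = 'result'  # -> out = 'result'
ans = line + out  # -> ans = 'helloresult'

Answer: 'helloresult'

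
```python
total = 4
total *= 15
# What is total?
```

Answer: 60

Derivation:
Trace (tracking total):
total = 4  # -> total = 4
total *= 15  # -> total = 60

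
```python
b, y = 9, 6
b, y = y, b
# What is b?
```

Trace (tracking b):
b, y = (9, 6)  # -> b = 9, y = 6
b, y = (y, b)  # -> b = 6, y = 9

Answer: 6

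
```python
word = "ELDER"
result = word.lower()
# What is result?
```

Answer: 'elder'

Derivation:
Trace (tracking result):
word = 'ELDER'  # -> word = 'ELDER'
result = word.lower()  # -> result = 'elder'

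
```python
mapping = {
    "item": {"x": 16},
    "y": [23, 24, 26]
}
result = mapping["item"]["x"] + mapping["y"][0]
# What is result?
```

Answer: 39

Derivation:
Trace (tracking result):
mapping = {'item': {'x': 16}, 'y': [23, 24, 26]}  # -> mapping = {'item': {'x': 16}, 'y': [23, 24, 26]}
result = mapping['item']['x'] + mapping['y'][0]  # -> result = 39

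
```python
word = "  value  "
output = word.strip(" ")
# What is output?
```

Answer: 'value'

Derivation:
Trace (tracking output):
word = '  value  '  # -> word = '  value  '
output = word.strip(' ')  # -> output = 'value'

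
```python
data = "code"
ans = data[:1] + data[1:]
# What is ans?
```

Answer: 'code'

Derivation:
Trace (tracking ans):
data = 'code'  # -> data = 'code'
ans = data[:1] + data[1:]  # -> ans = 'code'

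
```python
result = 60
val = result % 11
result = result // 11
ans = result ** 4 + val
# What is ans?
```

Trace (tracking ans):
result = 60  # -> result = 60
val = result % 11  # -> val = 5
result = result // 11  # -> result = 5
ans = result ** 4 + val  # -> ans = 630

Answer: 630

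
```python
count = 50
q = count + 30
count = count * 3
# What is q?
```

Answer: 80

Derivation:
Trace (tracking q):
count = 50  # -> count = 50
q = count + 30  # -> q = 80
count = count * 3  # -> count = 150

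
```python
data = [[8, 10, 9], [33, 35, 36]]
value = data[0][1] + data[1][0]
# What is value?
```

Answer: 43

Derivation:
Trace (tracking value):
data = [[8, 10, 9], [33, 35, 36]]  # -> data = [[8, 10, 9], [33, 35, 36]]
value = data[0][1] + data[1][0]  # -> value = 43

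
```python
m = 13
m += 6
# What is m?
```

Trace (tracking m):
m = 13  # -> m = 13
m += 6  # -> m = 19

Answer: 19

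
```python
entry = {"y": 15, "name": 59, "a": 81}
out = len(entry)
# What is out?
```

Answer: 3

Derivation:
Trace (tracking out):
entry = {'y': 15, 'name': 59, 'a': 81}  # -> entry = {'y': 15, 'name': 59, 'a': 81}
out = len(entry)  # -> out = 3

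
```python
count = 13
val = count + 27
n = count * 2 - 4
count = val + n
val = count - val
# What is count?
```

Answer: 62

Derivation:
Trace (tracking count):
count = 13  # -> count = 13
val = count + 27  # -> val = 40
n = count * 2 - 4  # -> n = 22
count = val + n  # -> count = 62
val = count - val  # -> val = 22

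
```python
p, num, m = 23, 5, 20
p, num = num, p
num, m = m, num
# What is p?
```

Answer: 5

Derivation:
Trace (tracking p):
p, num, m = (23, 5, 20)  # -> p = 23, num = 5, m = 20
p, num = (num, p)  # -> p = 5, num = 23
num, m = (m, num)  # -> num = 20, m = 23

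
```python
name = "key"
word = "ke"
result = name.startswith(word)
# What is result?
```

Answer: True

Derivation:
Trace (tracking result):
name = 'key'  # -> name = 'key'
word = 'ke'  # -> word = 'ke'
result = name.startswith(word)  # -> result = True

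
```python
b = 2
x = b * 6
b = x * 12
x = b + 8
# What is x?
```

Answer: 152

Derivation:
Trace (tracking x):
b = 2  # -> b = 2
x = b * 6  # -> x = 12
b = x * 12  # -> b = 144
x = b + 8  # -> x = 152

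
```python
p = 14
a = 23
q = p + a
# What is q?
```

Answer: 37

Derivation:
Trace (tracking q):
p = 14  # -> p = 14
a = 23  # -> a = 23
q = p + a  # -> q = 37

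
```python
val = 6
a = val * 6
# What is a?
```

Trace (tracking a):
val = 6  # -> val = 6
a = val * 6  # -> a = 36

Answer: 36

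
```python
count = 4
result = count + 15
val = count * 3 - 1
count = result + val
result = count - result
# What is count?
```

Answer: 30

Derivation:
Trace (tracking count):
count = 4  # -> count = 4
result = count + 15  # -> result = 19
val = count * 3 - 1  # -> val = 11
count = result + val  # -> count = 30
result = count - result  # -> result = 11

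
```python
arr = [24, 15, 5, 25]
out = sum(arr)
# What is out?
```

Answer: 69

Derivation:
Trace (tracking out):
arr = [24, 15, 5, 25]  # -> arr = [24, 15, 5, 25]
out = sum(arr)  # -> out = 69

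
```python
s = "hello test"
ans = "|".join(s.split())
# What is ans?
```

Answer: 'hello|test'

Derivation:
Trace (tracking ans):
s = 'hello test'  # -> s = 'hello test'
ans = '|'.join(s.split())  # -> ans = 'hello|test'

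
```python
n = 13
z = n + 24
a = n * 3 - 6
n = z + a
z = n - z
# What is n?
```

Trace (tracking n):
n = 13  # -> n = 13
z = n + 24  # -> z = 37
a = n * 3 - 6  # -> a = 33
n = z + a  # -> n = 70
z = n - z  # -> z = 33

Answer: 70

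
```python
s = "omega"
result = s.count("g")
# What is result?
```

Answer: 1

Derivation:
Trace (tracking result):
s = 'omega'  # -> s = 'omega'
result = s.count('g')  # -> result = 1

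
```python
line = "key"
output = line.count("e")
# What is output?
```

Answer: 1

Derivation:
Trace (tracking output):
line = 'key'  # -> line = 'key'
output = line.count('e')  # -> output = 1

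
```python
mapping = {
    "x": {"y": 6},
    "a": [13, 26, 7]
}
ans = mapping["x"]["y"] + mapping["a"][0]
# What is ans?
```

Trace (tracking ans):
mapping = {'x': {'y': 6}, 'a': [13, 26, 7]}  # -> mapping = {'x': {'y': 6}, 'a': [13, 26, 7]}
ans = mapping['x']['y'] + mapping['a'][0]  # -> ans = 19

Answer: 19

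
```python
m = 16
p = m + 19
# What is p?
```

Trace (tracking p):
m = 16  # -> m = 16
p = m + 19  # -> p = 35

Answer: 35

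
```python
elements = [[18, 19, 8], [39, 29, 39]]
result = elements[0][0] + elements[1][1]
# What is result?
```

Trace (tracking result):
elements = [[18, 19, 8], [39, 29, 39]]  # -> elements = [[18, 19, 8], [39, 29, 39]]
result = elements[0][0] + elements[1][1]  # -> result = 47

Answer: 47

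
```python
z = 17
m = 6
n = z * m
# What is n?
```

Answer: 102

Derivation:
Trace (tracking n):
z = 17  # -> z = 17
m = 6  # -> m = 6
n = z * m  # -> n = 102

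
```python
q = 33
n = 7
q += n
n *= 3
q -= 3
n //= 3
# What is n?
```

Trace (tracking n):
q = 33  # -> q = 33
n = 7  # -> n = 7
q += n  # -> q = 40
n *= 3  # -> n = 21
q -= 3  # -> q = 37
n //= 3  # -> n = 7

Answer: 7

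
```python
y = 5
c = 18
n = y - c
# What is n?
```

Trace (tracking n):
y = 5  # -> y = 5
c = 18  # -> c = 18
n = y - c  # -> n = -13

Answer: -13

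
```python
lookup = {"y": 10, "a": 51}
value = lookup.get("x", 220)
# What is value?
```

Trace (tracking value):
lookup = {'y': 10, 'a': 51}  # -> lookup = {'y': 10, 'a': 51}
value = lookup.get('x', 220)  # -> value = 220

Answer: 220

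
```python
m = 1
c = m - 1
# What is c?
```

Trace (tracking c):
m = 1  # -> m = 1
c = m - 1  # -> c = 0

Answer: 0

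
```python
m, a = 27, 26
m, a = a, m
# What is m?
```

Trace (tracking m):
m, a = (27, 26)  # -> m = 27, a = 26
m, a = (a, m)  # -> m = 26, a = 27

Answer: 26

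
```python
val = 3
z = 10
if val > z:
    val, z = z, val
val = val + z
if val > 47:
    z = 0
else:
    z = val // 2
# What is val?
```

Trace (tracking val):
val = 3  # -> val = 3
z = 10  # -> z = 10
if val > z:  # condition is False
val = val + z  # -> val = 13
if val > 47:  # condition is False
else:
    z = val // 2  # -> z = 6

Answer: 13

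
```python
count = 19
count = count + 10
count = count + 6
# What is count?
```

Trace (tracking count):
count = 19  # -> count = 19
count = count + 10  # -> count = 29
count = count + 6  # -> count = 35

Answer: 35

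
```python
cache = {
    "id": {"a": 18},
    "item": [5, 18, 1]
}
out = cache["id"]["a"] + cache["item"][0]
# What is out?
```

Answer: 23

Derivation:
Trace (tracking out):
cache = {'id': {'a': 18}, 'item': [5, 18, 1]}  # -> cache = {'id': {'a': 18}, 'item': [5, 18, 1]}
out = cache['id']['a'] + cache['item'][0]  # -> out = 23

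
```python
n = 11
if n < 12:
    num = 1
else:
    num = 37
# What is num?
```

Trace (tracking num):
n = 11  # -> n = 11
if n < 12:  # condition is True
    num = 1  # -> num = 1

Answer: 1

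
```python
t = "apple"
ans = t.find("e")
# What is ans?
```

Trace (tracking ans):
t = 'apple'  # -> t = 'apple'
ans = t.find('e')  # -> ans = 4

Answer: 4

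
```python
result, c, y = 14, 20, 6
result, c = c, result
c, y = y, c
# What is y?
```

Trace (tracking y):
result, c, y = (14, 20, 6)  # -> result = 14, c = 20, y = 6
result, c = (c, result)  # -> result = 20, c = 14
c, y = (y, c)  # -> c = 6, y = 14

Answer: 14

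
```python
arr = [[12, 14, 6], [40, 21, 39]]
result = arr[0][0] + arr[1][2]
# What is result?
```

Answer: 51

Derivation:
Trace (tracking result):
arr = [[12, 14, 6], [40, 21, 39]]  # -> arr = [[12, 14, 6], [40, 21, 39]]
result = arr[0][0] + arr[1][2]  # -> result = 51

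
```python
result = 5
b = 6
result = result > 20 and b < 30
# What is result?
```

Answer: False

Derivation:
Trace (tracking result):
result = 5  # -> result = 5
b = 6  # -> b = 6
result = result > 20 and b < 30  # -> result = False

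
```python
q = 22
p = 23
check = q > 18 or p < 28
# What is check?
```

Trace (tracking check):
q = 22  # -> q = 22
p = 23  # -> p = 23
check = q > 18 or p < 28  # -> check = True

Answer: True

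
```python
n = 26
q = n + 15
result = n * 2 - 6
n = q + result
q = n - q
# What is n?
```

Answer: 87

Derivation:
Trace (tracking n):
n = 26  # -> n = 26
q = n + 15  # -> q = 41
result = n * 2 - 6  # -> result = 46
n = q + result  # -> n = 87
q = n - q  # -> q = 46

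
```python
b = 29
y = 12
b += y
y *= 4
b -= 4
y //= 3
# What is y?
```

Answer: 16

Derivation:
Trace (tracking y):
b = 29  # -> b = 29
y = 12  # -> y = 12
b += y  # -> b = 41
y *= 4  # -> y = 48
b -= 4  # -> b = 37
y //= 3  # -> y = 16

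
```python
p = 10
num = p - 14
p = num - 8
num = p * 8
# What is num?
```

Trace (tracking num):
p = 10  # -> p = 10
num = p - 14  # -> num = -4
p = num - 8  # -> p = -12
num = p * 8  # -> num = -96

Answer: -96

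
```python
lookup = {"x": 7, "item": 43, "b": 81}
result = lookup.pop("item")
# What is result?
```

Trace (tracking result):
lookup = {'x': 7, 'item': 43, 'b': 81}  # -> lookup = {'x': 7, 'item': 43, 'b': 81}
result = lookup.pop('item')  # -> result = 43

Answer: 43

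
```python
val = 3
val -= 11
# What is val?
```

Answer: -8

Derivation:
Trace (tracking val):
val = 3  # -> val = 3
val -= 11  # -> val = -8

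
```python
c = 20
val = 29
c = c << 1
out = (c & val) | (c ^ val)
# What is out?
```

Answer: 61

Derivation:
Trace (tracking out):
c = 20  # -> c = 20
val = 29  # -> val = 29
c = c << 1  # -> c = 40
out = c & val | c ^ val  # -> out = 61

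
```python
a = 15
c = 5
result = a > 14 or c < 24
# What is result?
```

Answer: True

Derivation:
Trace (tracking result):
a = 15  # -> a = 15
c = 5  # -> c = 5
result = a > 14 or c < 24  # -> result = True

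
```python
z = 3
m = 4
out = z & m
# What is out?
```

Trace (tracking out):
z = 3  # -> z = 3
m = 4  # -> m = 4
out = z & m  # -> out = 0

Answer: 0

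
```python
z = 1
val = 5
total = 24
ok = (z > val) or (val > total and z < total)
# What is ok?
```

Answer: False

Derivation:
Trace (tracking ok):
z = 1  # -> z = 1
val = 5  # -> val = 5
total = 24  # -> total = 24
ok = z > val or (val > total and z < total)  # -> ok = False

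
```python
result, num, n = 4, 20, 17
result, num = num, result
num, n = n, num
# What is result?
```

Answer: 20

Derivation:
Trace (tracking result):
result, num, n = (4, 20, 17)  # -> result = 4, num = 20, n = 17
result, num = (num, result)  # -> result = 20, num = 4
num, n = (n, num)  # -> num = 17, n = 4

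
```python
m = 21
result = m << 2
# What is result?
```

Answer: 84

Derivation:
Trace (tracking result):
m = 21  # -> m = 21
result = m << 2  # -> result = 84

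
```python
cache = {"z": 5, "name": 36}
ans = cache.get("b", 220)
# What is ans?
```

Answer: 220

Derivation:
Trace (tracking ans):
cache = {'z': 5, 'name': 36}  # -> cache = {'z': 5, 'name': 36}
ans = cache.get('b', 220)  # -> ans = 220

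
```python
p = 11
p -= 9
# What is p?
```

Answer: 2

Derivation:
Trace (tracking p):
p = 11  # -> p = 11
p -= 9  # -> p = 2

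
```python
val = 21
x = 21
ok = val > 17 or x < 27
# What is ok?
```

Trace (tracking ok):
val = 21  # -> val = 21
x = 21  # -> x = 21
ok = val > 17 or x < 27  # -> ok = True

Answer: True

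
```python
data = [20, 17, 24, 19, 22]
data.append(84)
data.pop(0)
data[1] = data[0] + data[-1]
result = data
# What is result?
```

Answer: [17, 101, 19, 22, 84]

Derivation:
Trace (tracking result):
data = [20, 17, 24, 19, 22]  # -> data = [20, 17, 24, 19, 22]
data.append(84)  # -> data = [20, 17, 24, 19, 22, 84]
data.pop(0)  # -> data = [17, 24, 19, 22, 84]
data[1] = data[0] + data[-1]  # -> data = [17, 101, 19, 22, 84]
result = data  # -> result = [17, 101, 19, 22, 84]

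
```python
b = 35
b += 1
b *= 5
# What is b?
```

Answer: 180

Derivation:
Trace (tracking b):
b = 35  # -> b = 35
b += 1  # -> b = 36
b *= 5  # -> b = 180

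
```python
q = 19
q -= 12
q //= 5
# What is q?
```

Answer: 1

Derivation:
Trace (tracking q):
q = 19  # -> q = 19
q -= 12  # -> q = 7
q //= 5  # -> q = 1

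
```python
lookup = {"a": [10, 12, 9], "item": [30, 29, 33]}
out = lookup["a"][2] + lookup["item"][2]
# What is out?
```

Answer: 42

Derivation:
Trace (tracking out):
lookup = {'a': [10, 12, 9], 'item': [30, 29, 33]}  # -> lookup = {'a': [10, 12, 9], 'item': [30, 29, 33]}
out = lookup['a'][2] + lookup['item'][2]  # -> out = 42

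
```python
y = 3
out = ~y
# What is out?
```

Answer: -4

Derivation:
Trace (tracking out):
y = 3  # -> y = 3
out = ~y  # -> out = -4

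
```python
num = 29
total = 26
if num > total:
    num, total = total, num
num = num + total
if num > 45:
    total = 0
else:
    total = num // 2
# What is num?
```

Answer: 55

Derivation:
Trace (tracking num):
num = 29  # -> num = 29
total = 26  # -> total = 26
if num > total:  # condition is True
    num, total = (total, num)  # -> num = 26, total = 29
num = num + total  # -> num = 55
if num > 45:  # condition is True
    total = 0  # -> total = 0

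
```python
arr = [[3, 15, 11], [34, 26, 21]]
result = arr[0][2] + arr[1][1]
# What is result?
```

Answer: 37

Derivation:
Trace (tracking result):
arr = [[3, 15, 11], [34, 26, 21]]  # -> arr = [[3, 15, 11], [34, 26, 21]]
result = arr[0][2] + arr[1][1]  # -> result = 37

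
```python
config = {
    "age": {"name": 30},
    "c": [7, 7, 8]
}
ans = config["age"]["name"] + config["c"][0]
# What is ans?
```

Answer: 37

Derivation:
Trace (tracking ans):
config = {'age': {'name': 30}, 'c': [7, 7, 8]}  # -> config = {'age': {'name': 30}, 'c': [7, 7, 8]}
ans = config['age']['name'] + config['c'][0]  # -> ans = 37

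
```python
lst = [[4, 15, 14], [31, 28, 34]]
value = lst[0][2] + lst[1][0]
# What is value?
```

Answer: 45

Derivation:
Trace (tracking value):
lst = [[4, 15, 14], [31, 28, 34]]  # -> lst = [[4, 15, 14], [31, 28, 34]]
value = lst[0][2] + lst[1][0]  # -> value = 45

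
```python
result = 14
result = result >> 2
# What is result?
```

Trace (tracking result):
result = 14  # -> result = 14
result = result >> 2  # -> result = 3

Answer: 3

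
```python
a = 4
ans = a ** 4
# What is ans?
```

Trace (tracking ans):
a = 4  # -> a = 4
ans = a ** 4  # -> ans = 256

Answer: 256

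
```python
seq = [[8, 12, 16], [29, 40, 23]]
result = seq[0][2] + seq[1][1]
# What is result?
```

Answer: 56

Derivation:
Trace (tracking result):
seq = [[8, 12, 16], [29, 40, 23]]  # -> seq = [[8, 12, 16], [29, 40, 23]]
result = seq[0][2] + seq[1][1]  # -> result = 56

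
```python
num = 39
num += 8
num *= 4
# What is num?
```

Trace (tracking num):
num = 39  # -> num = 39
num += 8  # -> num = 47
num *= 4  # -> num = 188

Answer: 188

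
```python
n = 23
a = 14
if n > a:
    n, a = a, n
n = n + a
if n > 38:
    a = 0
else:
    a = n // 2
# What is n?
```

Trace (tracking n):
n = 23  # -> n = 23
a = 14  # -> a = 14
if n > a:  # condition is True
    n, a = (a, n)  # -> n = 14, a = 23
n = n + a  # -> n = 37
if n > 38:  # condition is False
else:
    a = n // 2  # -> a = 18

Answer: 37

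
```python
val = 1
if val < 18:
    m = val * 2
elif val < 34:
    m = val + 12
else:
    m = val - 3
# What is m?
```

Answer: 2

Derivation:
Trace (tracking m):
val = 1  # -> val = 1
if val < 18:  # condition is True
    m = val * 2  # -> m = 2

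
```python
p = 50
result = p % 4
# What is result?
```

Trace (tracking result):
p = 50  # -> p = 50
result = p % 4  # -> result = 2

Answer: 2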